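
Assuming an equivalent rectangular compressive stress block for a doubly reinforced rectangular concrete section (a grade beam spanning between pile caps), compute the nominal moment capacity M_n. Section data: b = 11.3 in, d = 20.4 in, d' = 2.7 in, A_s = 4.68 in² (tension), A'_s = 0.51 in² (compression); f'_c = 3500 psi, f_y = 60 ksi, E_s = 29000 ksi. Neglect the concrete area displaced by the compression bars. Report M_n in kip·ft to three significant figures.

Assume both steels yield.
a = (A_s − A'_s) f_y/(0.85 f'_c b) = (4.68 − 0.51) × 60/(0.85 × 3.5 × 11.3) = 7.443 in.
c = a/β₁ = 7.443/0.85 = 8.756 in; ε'_s = 0.003(c − d')/c = 0.0021 ≥ ε_y = 0.0021, so the compression steel yields.
M_n = (A_s − A'_s) f_y (d − a/2) + A'_s f_y (d − d') = 250.2 × (20.4 − 3.7215) + 30.6 × (20.4 − 2.7) = 4173.0 + 541.6 = 4714.6 kip·in = 4714.6/12 = 392.88 kip·ft.

M_n ≈ 393 kip·ft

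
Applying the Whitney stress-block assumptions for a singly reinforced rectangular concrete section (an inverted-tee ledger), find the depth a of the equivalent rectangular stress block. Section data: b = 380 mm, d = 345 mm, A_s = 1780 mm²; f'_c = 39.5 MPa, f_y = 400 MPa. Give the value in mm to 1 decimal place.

a ≈ 55.8 mm

T = A_s f_y = 1780 × 400 = 712000 N = 712 kN.
Setting C = 0.85 f'_c a b equal to T: a = 712000/(0.85 × 39.5 × 380) = 55.8 mm.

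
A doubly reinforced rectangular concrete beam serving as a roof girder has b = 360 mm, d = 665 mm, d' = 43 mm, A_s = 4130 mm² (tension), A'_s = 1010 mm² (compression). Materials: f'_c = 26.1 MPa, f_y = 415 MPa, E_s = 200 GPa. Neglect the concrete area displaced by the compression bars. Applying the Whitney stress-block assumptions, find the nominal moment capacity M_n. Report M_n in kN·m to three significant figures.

Assume both tension and compression steel yield.
Net tension couple steel: A_s − A'_s = 3120 mm².
a = (A_s − A'_s) f_y / (0.85 f'_c b) = 1294800/(0.85 × 26.1 × 360) = 162.12 mm.
c = a/β₁ = 162.12/0.85 = 190.73 mm; ε'_s = 0.003(c − d')/c = 0.0023 ≥ f_y/E_s = 0.0021, so compression steel does yield.
M_n = (A_s − A'_s) f_y (d − a/2) + A'_s f_y (d − d') = [1294800 × (665 − 81.06) + 419150 × (665 − 43)] × 10⁻⁶ = 756.09 + 260.71 = 1016.80 kN·m.

M_n ≈ 1020 kN·m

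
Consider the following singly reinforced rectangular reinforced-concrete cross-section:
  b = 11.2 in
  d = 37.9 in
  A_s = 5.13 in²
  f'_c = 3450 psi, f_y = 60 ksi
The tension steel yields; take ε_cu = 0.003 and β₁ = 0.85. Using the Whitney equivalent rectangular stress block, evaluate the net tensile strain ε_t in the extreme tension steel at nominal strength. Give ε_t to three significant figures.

ε_t ≈ 0.00731

a = A_s f_y/(0.85 f'_c b) = 9.372 in.
β₁ = 0.85, so c = a/β₁ = 9.372/0.85 = 11.026 in.
From the linear strain diagram with ε_cu = 0.003: ε_t = 0.003 (d − c)/c = 0.003 × (37.9 − 11.026)/11.026 = 0.00731.
Since ε_t ≥ 0.005, the section is tension-controlled.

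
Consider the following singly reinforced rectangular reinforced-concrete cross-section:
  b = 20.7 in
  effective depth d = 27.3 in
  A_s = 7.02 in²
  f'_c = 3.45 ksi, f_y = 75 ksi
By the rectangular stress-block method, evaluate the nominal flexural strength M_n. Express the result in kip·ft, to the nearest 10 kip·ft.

M_n ≈ 1010 kip·ft

T = A_s f_y = 7.02 × 75 = 526.5 kips.
a = T/(0.85 f'_c b) = 526.5/(0.85 × 3.45 × 20.7) = 8.673 in.
M_n = T(d − a/2) = 526.5 × (27.3 − 4.3365) = 12090.3 kip·in = 12090.3/12 = 1007.53 kip·ft.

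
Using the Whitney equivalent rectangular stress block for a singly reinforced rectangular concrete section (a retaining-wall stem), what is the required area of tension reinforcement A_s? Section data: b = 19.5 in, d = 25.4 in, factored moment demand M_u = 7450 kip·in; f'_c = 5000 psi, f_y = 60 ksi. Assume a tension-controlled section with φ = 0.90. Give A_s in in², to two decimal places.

M_n = M_u/φ = 7450/0.90 = 8277.78 kip·in.
From M_n = 0.85 f'_c a b (d − a/2):
a = d − √(d² − 2M_n/(0.85 f'_c b)) = 25.4 − √(25.4² − 2 × 8277.78/(0.85 × 5 × 19.5)) = 4.296 in.
A_s = 0.85 f'_c a b / f_y = 0.85 × 5 × 4.296 × 19.5 / 60 = 5.934 in².

A_s ≈ 5.93 in²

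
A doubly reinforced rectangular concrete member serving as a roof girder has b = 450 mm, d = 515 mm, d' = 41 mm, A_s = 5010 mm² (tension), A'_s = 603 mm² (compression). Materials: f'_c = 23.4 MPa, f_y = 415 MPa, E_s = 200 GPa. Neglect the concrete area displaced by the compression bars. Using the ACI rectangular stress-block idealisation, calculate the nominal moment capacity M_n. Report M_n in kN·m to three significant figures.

M_n ≈ 874 kN·m

Assume both tension and compression steel yield.
Net tension couple steel: A_s − A'_s = 4407 mm².
a = (A_s − A'_s) f_y / (0.85 f'_c b) = 1828905/(0.85 × 23.4 × 450) = 204.34 mm.
c = a/β₁ = 204.34/0.85 = 240.40 mm; ε'_s = 0.003(c − d')/c = 0.0025 ≥ f_y/E_s = 0.0021, so compression steel does yield.
M_n = (A_s − A'_s) f_y (d − a/2) + A'_s f_y (d − d') = [1828905 × (515 − 102.17) + 250245 × (515 − 41)] × 10⁻⁶ = 755.03 + 118.62 = 873.65 kN·m.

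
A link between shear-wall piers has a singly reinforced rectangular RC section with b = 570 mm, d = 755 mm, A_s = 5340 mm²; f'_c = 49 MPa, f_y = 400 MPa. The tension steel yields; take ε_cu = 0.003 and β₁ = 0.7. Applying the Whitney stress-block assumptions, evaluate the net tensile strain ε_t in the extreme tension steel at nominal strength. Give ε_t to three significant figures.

ε_t ≈ 0.0146

a = A_s f_y/(0.85 f'_c b) = 89.97 mm.
β₁ = 0.7, so c = a/β₁ = 89.97/0.7 = 128.53 mm.
From the linear strain diagram with ε_cu = 0.003: ε_t = 0.003 (d − c)/c = 0.003 × (755 − 128.53)/128.53 = 0.0146.
Since ε_t ≥ 0.005, the section is tension-controlled.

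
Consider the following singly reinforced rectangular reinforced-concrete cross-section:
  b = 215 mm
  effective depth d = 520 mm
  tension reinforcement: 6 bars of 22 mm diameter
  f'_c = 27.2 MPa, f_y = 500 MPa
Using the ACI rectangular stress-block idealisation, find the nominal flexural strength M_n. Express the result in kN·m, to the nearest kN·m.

M_n ≈ 462 kN·m

A_s = 6 × 380 = 2280 mm².
T = A_s f_y = 2280 × 500 = 1140000 N = 1140 kN.
From C = T: a = T/(0.85 f'_c b) = 1140000/(0.85 × 27.2 × 215) = 229.34 mm.
M_n = T(d − a/2) = 1140 kN × (520 − 114.67) mm = 462.08 kN·m.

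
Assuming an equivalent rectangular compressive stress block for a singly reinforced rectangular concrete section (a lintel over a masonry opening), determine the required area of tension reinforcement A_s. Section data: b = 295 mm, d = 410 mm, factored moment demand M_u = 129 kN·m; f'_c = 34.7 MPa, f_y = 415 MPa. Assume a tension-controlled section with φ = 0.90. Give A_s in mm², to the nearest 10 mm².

M_n = M_u/φ = 129/0.90 = 143.333 kN·m.
With M_n = 0.85 f'_c a b (d − a/2), solve the quadratic for a:
a = d − √(d² − 2M_n/(0.85 f'_c b)) = 410 − √(410² − 2 × 143.333×10⁶/(0.85 × 34.7 × 295)) = 42.37 mm.
A_s = 0.85 f'_c a b / f_y = 0.85 × 34.7 × 42.37 × 295 / 415 = 888.3 mm².

A_s ≈ 890 mm²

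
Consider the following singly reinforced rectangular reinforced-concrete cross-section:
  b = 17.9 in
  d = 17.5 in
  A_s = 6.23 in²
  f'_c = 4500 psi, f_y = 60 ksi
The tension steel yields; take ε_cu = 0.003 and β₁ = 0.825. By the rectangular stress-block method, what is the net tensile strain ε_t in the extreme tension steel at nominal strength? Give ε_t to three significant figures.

ε_t ≈ 0.00493

a = A_s f_y/(0.85 f'_c b) = 5.460 in.
β₁ = 0.825, so c = a/β₁ = 5.460/0.825 = 6.618 in.
From the linear strain diagram with ε_cu = 0.003: ε_t = 0.003 (d − c)/c = 0.003 × (17.5 − 6.618)/6.618 = 0.00493.
ε_t is between 0.004 and 0.005 — transition zone.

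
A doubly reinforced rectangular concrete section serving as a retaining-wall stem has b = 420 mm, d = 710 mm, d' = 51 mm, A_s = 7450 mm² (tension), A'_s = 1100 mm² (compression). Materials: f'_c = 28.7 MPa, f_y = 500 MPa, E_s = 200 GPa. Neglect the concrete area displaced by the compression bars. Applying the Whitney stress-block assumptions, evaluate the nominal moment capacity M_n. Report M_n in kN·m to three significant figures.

M_n ≈ 2120 kN·m

Assume both tension and compression steel yield.
Net tension couple steel: A_s − A'_s = 6350 mm².
a = (A_s − A'_s) f_y / (0.85 f'_c b) = 3175000/(0.85 × 28.7 × 420) = 309.88 mm.
c = a/β₁ = 309.88/0.845 = 366.72 mm; ε'_s = 0.003(c − d')/c = 0.0026 ≥ f_y/E_s = 0.0025, so compression steel does yield.
M_n = (A_s − A'_s) f_y (d − a/2) + A'_s f_y (d − d') = [3175000 × (710 − 154.94) + 550000 × (710 − 51)] × 10⁻⁶ = 1762.32 + 362.45 = 2124.77 kN·m.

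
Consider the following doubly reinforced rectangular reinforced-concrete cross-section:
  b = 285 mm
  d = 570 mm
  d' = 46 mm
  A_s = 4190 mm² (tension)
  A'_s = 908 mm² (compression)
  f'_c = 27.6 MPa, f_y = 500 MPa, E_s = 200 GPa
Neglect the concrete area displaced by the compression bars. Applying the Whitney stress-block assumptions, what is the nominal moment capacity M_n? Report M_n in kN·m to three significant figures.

M_n ≈ 972 kN·m

Assume both tension and compression steel yield.
Net tension couple steel: A_s − A'_s = 3282 mm².
a = (A_s − A'_s) f_y / (0.85 f'_c b) = 1641000/(0.85 × 27.6 × 285) = 245.43 mm.
c = a/β₁ = 245.43/0.85 = 288.74 mm; ε'_s = 0.003(c − d')/c = 0.0025 ≥ f_y/E_s = 0.0025, so compression steel does yield.
M_n = (A_s − A'_s) f_y (d − a/2) + A'_s f_y (d − d') = [1641000 × (570 − 122.715) + 454000 × (570 − 46)] × 10⁻⁶ = 733.99 + 237.90 = 971.89 kN·m.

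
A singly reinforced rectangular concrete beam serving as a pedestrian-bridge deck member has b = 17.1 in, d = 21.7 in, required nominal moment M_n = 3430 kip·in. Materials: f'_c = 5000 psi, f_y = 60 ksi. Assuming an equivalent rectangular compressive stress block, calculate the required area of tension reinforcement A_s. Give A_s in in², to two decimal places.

From M_n = 0.85 f'_c a b (d − a/2):
a = d − √(d² − 2M_n/(0.85 f'_c b)) = 21.7 − √(21.7² − 2 × 3430/(0.85 × 5 × 17.1)) = 2.296 in.
A_s = 0.85 f'_c a b / f_y = 0.85 × 5 × 2.296 × 17.1 / 60 = 2.781 in².

A_s ≈ 2.78 in²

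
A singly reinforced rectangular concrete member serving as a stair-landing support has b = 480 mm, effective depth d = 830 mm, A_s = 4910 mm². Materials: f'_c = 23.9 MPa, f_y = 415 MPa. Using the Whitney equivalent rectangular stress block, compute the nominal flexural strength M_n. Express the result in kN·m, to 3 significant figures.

T = A_s f_y = 4910 × 415 = 2037650 N = 2037.65 kN.
From C = T: a = T/(0.85 f'_c b) = 2037650/(0.85 × 23.9 × 480) = 208.96 mm.
M_n = T(d − a/2) = 2037.65 kN × (830 − 104.48) mm = 1478.36 kN·m.

M_n ≈ 1480 kN·m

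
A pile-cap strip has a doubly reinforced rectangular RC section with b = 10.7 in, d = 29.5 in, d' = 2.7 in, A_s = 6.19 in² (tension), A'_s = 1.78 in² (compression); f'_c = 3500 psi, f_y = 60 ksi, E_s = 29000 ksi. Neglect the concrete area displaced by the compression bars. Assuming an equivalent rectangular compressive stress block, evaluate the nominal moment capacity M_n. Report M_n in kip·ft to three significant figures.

M_n ≈ 797 kip·ft

Assume both steels yield.
a = (A_s − A'_s) f_y/(0.85 f'_c b) = (6.19 − 1.78) × 60/(0.85 × 3.5 × 10.7) = 8.312 in.
c = a/β₁ = 8.312/0.85 = 9.779 in; ε'_s = 0.003(c − d')/c = 0.0022 ≥ ε_y = 0.0021, so the compression steel yields.
M_n = (A_s − A'_s) f_y (d − a/2) + A'_s f_y (d − d') = 264.6 × (29.5 − 4.156) + 106.8 × (29.5 − 2.7) = 6706.0 + 2862.2 = 9568.2 kip·in = 9568.2/12 = 797.35 kip·ft.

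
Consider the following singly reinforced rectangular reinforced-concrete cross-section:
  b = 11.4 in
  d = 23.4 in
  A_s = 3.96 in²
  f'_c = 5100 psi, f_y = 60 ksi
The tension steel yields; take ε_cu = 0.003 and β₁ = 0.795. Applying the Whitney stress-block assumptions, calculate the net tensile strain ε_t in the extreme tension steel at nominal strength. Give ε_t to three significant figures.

ε_t ≈ 0.00861

a = A_s f_y/(0.85 f'_c b) = 4.808 in.
β₁ = 0.795, so c = a/β₁ = 4.808/0.795 = 6.048 in.
From the linear strain diagram with ε_cu = 0.003: ε_t = 0.003 (d − c)/c = 0.003 × (23.4 − 6.048)/6.048 = 0.00861.
Since ε_t ≥ 0.005, the section is tension-controlled.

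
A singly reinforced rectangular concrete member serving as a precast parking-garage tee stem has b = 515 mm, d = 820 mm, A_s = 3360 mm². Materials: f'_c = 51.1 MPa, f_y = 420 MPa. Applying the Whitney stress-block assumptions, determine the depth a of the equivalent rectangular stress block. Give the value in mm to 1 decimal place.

a ≈ 63.1 mm

T = A_s f_y = 3360 × 420 = 1411200 N = 1411.2 kN.
Setting C = 0.85 f'_c a b equal to T: a = 1411200/(0.85 × 51.1 × 515) = 63.1 mm.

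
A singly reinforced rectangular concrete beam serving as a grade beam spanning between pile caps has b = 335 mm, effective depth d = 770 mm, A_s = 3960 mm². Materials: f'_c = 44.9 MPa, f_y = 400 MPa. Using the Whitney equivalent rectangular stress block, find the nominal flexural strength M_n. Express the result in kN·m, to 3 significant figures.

T = A_s f_y = 3960 × 400 = 1584000 N = 1584 kN.
From C = T: a = T/(0.85 f'_c b) = 1584000/(0.85 × 44.9 × 335) = 123.89 mm.
M_n = T(d − a/2) = 1584 kN × (770 − 61.945) mm = 1121.56 kN·m.

M_n ≈ 1120 kN·m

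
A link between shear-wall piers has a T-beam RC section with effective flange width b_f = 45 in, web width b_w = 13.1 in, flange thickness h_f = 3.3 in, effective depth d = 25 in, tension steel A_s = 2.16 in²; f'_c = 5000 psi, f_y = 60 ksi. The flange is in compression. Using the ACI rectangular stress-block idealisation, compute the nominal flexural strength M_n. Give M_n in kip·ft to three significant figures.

M_n ≈ 266 kip·ft

Tension: T = A_s f_y = 2.16 × 60 = 129.6 kips.
Try a within the flange: a = T/(0.85 f'_c b_f) = 129.6/(0.85 × 5 × 45) = 0.678 in.
Since a = 0.678 ≤ h_f = 3.3 in, the stress block lies entirely in the flange; analyse as a rectangular beam of width b_f.
M_n = T(d − a/2) = 129.6 × (25 − 0.339) = 3196.1 kip·in.
M_n = 3196.1/12 = 266.34 kip·ft.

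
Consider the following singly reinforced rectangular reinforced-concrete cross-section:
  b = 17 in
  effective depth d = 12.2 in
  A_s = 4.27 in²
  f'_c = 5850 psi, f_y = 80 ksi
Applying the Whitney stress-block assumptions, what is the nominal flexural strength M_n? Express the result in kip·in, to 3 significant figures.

M_n ≈ 3480 kip·in

T = A_s f_y = 4.27 × 80 = 341.6 kips.
a = T/(0.85 f'_c b) = 341.6/(0.85 × 5.85 × 17) = 4.041 in.
M_n = T(d − a/2) = 341.6 × (12.2 − 2.0205) = 3477.3 kip·in.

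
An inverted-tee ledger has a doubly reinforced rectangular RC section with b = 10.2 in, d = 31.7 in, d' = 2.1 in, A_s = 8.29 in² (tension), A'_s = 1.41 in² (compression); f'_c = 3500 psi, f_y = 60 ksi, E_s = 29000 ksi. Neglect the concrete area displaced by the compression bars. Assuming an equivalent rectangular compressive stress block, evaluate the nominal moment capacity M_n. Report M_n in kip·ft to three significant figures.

M_n ≈ 1070 kip·ft

Assume both steels yield.
a = (A_s − A'_s) f_y/(0.85 f'_c b) = (8.29 − 1.41) × 60/(0.85 × 3.5 × 10.2) = 13.604 in.
c = a/β₁ = 13.604/0.85 = 16.005 in; ε'_s = 0.003(c − d')/c = 0.0026 ≥ ε_y = 0.0021, so the compression steel yields.
M_n = (A_s − A'_s) f_y (d − a/2) + A'_s f_y (d − d') = 412.8 × (31.7 − 6.802) + 84.6 × (31.7 − 2.1) = 10277.9 + 2504.2 = 12782.1 kip·in = 12782.1/12 = 1065.18 kip·ft.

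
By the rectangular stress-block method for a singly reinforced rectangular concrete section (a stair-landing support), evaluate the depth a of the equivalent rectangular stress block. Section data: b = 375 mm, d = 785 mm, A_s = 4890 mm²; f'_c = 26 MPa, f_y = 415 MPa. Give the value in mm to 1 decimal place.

a ≈ 244.9 mm

T = A_s f_y = 4890 × 415 = 2029350 N = 2029.35 kN.
Setting C = 0.85 f'_c a b equal to T: a = 2029350/(0.85 × 26 × 375) = 244.9 mm.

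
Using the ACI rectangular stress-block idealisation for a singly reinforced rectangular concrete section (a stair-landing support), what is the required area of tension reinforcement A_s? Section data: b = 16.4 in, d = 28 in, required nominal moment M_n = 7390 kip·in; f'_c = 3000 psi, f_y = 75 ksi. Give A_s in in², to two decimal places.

A_s ≈ 4.04 in²

From M_n = 0.85 f'_c a b (d − a/2):
a = d − √(d² − 2M_n/(0.85 f'_c b)) = 28 − √(28² − 2 × 7390/(0.85 × 3 × 16.4)) = 7.250 in.
A_s = 0.85 f'_c a b / f_y = 0.85 × 3 × 7.250 × 16.4 / 75 = 4.043 in².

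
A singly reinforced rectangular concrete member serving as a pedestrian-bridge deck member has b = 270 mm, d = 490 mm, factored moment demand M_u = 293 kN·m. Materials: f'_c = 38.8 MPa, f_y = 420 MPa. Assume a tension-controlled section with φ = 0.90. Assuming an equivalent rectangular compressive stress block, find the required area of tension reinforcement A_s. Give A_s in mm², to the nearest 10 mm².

M_n = M_u/φ = 293/0.90 = 325.556 kN·m.
With M_n = 0.85 f'_c a b (d − a/2), solve the quadratic for a:
a = d − √(d² − 2M_n/(0.85 f'_c b)) = 490 − √(490² − 2 × 325.556×10⁶/(0.85 × 38.8 × 270)) = 81.37 mm.
A_s = 0.85 f'_c a b / f_y = 0.85 × 38.8 × 81.37 × 270 / 420 = 1725.2 mm².

A_s ≈ 1730 mm²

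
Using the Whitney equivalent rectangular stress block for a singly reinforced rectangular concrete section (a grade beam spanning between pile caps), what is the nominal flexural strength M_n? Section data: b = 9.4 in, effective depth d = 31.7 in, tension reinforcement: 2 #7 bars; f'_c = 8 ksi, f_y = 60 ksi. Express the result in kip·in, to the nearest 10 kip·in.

M_n ≈ 2240 kip·in

A_s = 2 × 0.6 = 1.2 in².
T = A_s f_y = 1.2 × 60 = 72 kips.
a = T/(0.85 f'_c b) = 72/(0.85 × 8 × 9.4) = 1.126 in.
M_n = T(d − a/2) = 72 × (31.7 − 0.563) = 2241.9 kip·in.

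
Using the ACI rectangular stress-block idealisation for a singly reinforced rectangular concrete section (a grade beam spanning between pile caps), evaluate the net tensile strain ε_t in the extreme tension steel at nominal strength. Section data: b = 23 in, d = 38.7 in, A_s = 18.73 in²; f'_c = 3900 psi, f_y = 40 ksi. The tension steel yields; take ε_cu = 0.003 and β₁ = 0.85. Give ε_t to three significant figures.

a = A_s f_y/(0.85 f'_c b) = 9.826 in.
β₁ = 0.85, so c = a/β₁ = 9.826/0.85 = 11.560 in.
From the linear strain diagram with ε_cu = 0.003: ε_t = 0.003 (d − c)/c = 0.003 × (38.7 − 11.560)/11.560 = 0.00704.
Since ε_t ≥ 0.005, the section is tension-controlled.

ε_t ≈ 0.00704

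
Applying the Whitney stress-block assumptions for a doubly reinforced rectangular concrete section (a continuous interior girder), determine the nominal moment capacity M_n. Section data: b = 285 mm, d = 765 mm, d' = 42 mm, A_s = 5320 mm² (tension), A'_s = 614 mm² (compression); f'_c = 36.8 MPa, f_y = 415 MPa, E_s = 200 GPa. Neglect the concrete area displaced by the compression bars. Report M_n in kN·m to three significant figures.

Assume both tension and compression steel yield.
Net tension couple steel: A_s − A'_s = 4706 mm².
a = (A_s − A'_s) f_y / (0.85 f'_c b) = 1952990/(0.85 × 36.8 × 285) = 219.07 mm.
c = a/β₁ = 219.07/0.787 = 278.36 mm; ε'_s = 0.003(c − d')/c = 0.0025 ≥ f_y/E_s = 0.0021, so compression steel does yield.
M_n = (A_s − A'_s) f_y (d − a/2) + A'_s f_y (d − d') = [1952990 × (765 − 109.535) + 254810 × (765 − 42)] × 10⁻⁶ = 1280.12 + 184.23 = 1464.35 kN·m.

M_n ≈ 1460 kN·m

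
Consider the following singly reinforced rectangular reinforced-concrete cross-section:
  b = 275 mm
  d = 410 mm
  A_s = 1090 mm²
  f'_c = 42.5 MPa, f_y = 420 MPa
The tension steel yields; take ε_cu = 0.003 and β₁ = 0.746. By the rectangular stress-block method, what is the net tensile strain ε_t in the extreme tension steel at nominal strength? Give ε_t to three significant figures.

ε_t ≈ 0.0169

a = A_s f_y/(0.85 f'_c b) = 46.08 mm.
β₁ = 0.746, so c = a/β₁ = 46.08/0.746 = 61.77 mm.
From the linear strain diagram with ε_cu = 0.003: ε_t = 0.003 (d − c)/c = 0.003 × (410 − 61.77)/61.77 = 0.0169.
Since ε_t ≥ 0.005, the section is tension-controlled.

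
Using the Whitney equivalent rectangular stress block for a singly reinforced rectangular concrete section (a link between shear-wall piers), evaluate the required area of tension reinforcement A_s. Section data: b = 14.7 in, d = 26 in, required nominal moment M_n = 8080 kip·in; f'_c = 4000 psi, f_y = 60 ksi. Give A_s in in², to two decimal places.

From M_n = 0.85 f'_c a b (d − a/2):
a = d − √(d² − 2M_n/(0.85 f'_c b)) = 26 − √(26² − 2 × 8080/(0.85 × 4 × 14.7)) = 7.220 in.
A_s = 0.85 f'_c a b / f_y = 0.85 × 4 × 7.220 × 14.7 / 60 = 6.014 in².

A_s ≈ 6.01 in²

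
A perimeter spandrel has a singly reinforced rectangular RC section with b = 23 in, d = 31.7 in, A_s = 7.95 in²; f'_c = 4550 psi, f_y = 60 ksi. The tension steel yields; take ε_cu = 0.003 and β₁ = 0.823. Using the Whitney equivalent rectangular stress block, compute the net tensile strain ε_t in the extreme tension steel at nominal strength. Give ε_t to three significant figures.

a = A_s f_y/(0.85 f'_c b) = 5.362 in.
β₁ = 0.823, so c = a/β₁ = 5.362/0.823 = 6.515 in.
From the linear strain diagram with ε_cu = 0.003: ε_t = 0.003 (d − c)/c = 0.003 × (31.7 − 6.515)/6.515 = 0.0116.
Since ε_t ≥ 0.005, the section is tension-controlled.

ε_t ≈ 0.0116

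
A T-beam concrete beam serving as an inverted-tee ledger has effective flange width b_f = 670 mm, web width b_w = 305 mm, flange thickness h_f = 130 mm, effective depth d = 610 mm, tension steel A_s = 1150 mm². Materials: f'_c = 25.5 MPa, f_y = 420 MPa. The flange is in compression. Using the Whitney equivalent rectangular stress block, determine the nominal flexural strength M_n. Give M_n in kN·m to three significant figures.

Tension: T = A_s f_y = 1150 × 420 = 483000 N.
Try a within the flange: a = T/(0.85 f'_c b_f) = 483000/(0.85 × 25.5 × 670) = 33.26 mm.
Since a = 33.26 ≤ h_f = 130 mm, the stress block lies entirely in the flange; analyse as a rectangular beam of width b_f.
M_n = T(d − a/2) = 483000 × (610 − 16.63) = 286.60 × 10⁶ N·mm.
M_n = 286.60 kN·m.

M_n ≈ 287 kN·m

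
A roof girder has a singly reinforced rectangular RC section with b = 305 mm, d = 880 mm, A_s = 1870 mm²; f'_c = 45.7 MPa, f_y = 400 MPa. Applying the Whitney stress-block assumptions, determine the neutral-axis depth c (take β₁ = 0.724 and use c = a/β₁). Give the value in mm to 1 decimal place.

c ≈ 87.2 mm

T = A_s f_y = 1870 × 400 = 748000 N = 748 kN.
Setting C = 0.85 f'_c a b equal to T: a = 748000/(0.85 × 45.7 × 305) = 63.134 mm.
With β₁ = 0.724, c = a/β₁ = 63.134/0.724 = 87.2 mm.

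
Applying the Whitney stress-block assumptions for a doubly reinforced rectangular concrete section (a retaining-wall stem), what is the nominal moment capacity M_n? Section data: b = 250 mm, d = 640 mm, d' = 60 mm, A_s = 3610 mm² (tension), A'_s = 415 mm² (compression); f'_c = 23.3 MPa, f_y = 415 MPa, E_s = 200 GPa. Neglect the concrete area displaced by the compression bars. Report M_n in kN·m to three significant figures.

M_n ≈ 771 kN·m

Assume both tension and compression steel yield.
Net tension couple steel: A_s − A'_s = 3195 mm².
a = (A_s − A'_s) f_y / (0.85 f'_c b) = 1325925/(0.85 × 23.3 × 250) = 267.80 mm.
c = a/β₁ = 267.80/0.85 = 315.06 mm; ε'_s = 0.003(c − d')/c = 0.0024 ≥ f_y/E_s = 0.0021, so compression steel does yield.
M_n = (A_s − A'_s) f_y (d − a/2) + A'_s f_y (d − d') = [1325925 × (640 − 133.9) + 172225 × (640 − 60)] × 10⁻⁶ = 671.05 + 99.89 = 770.94 kN·m.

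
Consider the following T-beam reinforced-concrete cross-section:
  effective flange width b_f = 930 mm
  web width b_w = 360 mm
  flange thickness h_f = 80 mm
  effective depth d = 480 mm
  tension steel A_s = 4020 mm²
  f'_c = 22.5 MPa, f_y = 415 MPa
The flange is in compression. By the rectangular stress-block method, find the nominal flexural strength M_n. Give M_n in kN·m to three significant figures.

M_n ≈ 720 kN·m

Tension: T = A_s f_y = 4020 × 415 = 1668300 N.
Try a within the flange: a = T/(0.85 f'_c b_f) = 1668300/(0.85 × 22.5 × 930) = 93.80 mm.
a = 93.80 > h_f = 80 mm: the block extends into the web. Split into flange-overhang and web parts.
C_f = 0.85 f'_c (b_f − b_w) h_f = 0.85 × 22.5 × (930 − 360) × 80 = 872100 N.
Remaining web compression depth: a_w = (T − C_f)/(0.85 f'_c b_w) = (1668300 − 872100)/(0.85 × 22.5 × 360) = 115.64 mm.
M_n = C_f(d − h_f/2) + (T − C_f)(d − a_w/2) = 872100 × (480 − 40) + 796200 × (480 − 57.82) = 383.72 + 336.14 = 719.86 × 10⁶ N·mm.
M_n = 719.86 kN·m.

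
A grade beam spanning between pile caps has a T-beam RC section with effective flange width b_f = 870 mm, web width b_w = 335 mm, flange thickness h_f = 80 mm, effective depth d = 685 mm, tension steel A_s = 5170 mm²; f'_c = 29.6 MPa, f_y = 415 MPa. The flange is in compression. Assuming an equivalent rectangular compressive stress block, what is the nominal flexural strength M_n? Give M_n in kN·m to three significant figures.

Tension: T = A_s f_y = 5170 × 415 = 2145550 N.
Try a within the flange: a = T/(0.85 f'_c b_f) = 2145550/(0.85 × 29.6 × 870) = 98.02 mm.
a = 98.02 > h_f = 80 mm: the block extends into the web. Split into flange-overhang and web parts.
C_f = 0.85 f'_c (b_f − b_w) h_f = 0.85 × 29.6 × (870 − 335) × 80 = 1076848 N.
Remaining web compression depth: a_w = (T − C_f)/(0.85 f'_c b_w) = (2145550 − 1076848)/(0.85 × 29.6 × 335) = 126.79 mm.
M_n = C_f(d − h_f/2) + (T − C_f)(d − a_w/2) = 1076848 × (685 − 40) + 1068702 × (685 − 63.395) = 694.57 + 664.31 = 1358.88 × 10⁶ N·mm.
M_n = 1358.88 kN·m.

M_n ≈ 1360 kN·m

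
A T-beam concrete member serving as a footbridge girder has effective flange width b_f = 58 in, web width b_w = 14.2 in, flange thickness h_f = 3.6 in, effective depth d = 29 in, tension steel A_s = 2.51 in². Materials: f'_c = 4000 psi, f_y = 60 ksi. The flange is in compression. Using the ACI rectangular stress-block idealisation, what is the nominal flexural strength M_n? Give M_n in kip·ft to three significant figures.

M_n ≈ 359 kip·ft

Tension: T = A_s f_y = 2.51 × 60 = 150.6 kips.
Try a within the flange: a = T/(0.85 f'_c b_f) = 150.6/(0.85 × 4 × 58) = 0.764 in.
Since a = 0.764 ≤ h_f = 3.6 in, the stress block lies entirely in the flange; analyse as a rectangular beam of width b_f.
M_n = T(d − a/2) = 150.6 × (29 − 0.382) = 4309.9 kip·in.
M_n = 4309.9/12 = 359.16 kip·ft.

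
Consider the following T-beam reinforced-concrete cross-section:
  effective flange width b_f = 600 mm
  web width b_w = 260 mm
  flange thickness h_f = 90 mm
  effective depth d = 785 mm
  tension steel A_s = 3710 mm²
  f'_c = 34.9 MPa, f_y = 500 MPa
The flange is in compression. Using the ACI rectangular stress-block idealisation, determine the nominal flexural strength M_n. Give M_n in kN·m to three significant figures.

Tension: T = A_s f_y = 3710 × 500 = 1855000 N.
Try a within the flange: a = T/(0.85 f'_c b_f) = 1855000/(0.85 × 34.9 × 600) = 104.22 mm.
a = 104.22 > h_f = 90 mm: the block extends into the web. Split into flange-overhang and web parts.
C_f = 0.85 f'_c (b_f − b_w) h_f = 0.85 × 34.9 × (600 − 260) × 90 = 907749 N.
Remaining web compression depth: a_w = (T − C_f)/(0.85 f'_c b_w) = (1855000 − 907749)/(0.85 × 34.9 × 260) = 122.81 mm.
M_n = C_f(d − h_f/2) + (T − C_f)(d − a_w/2) = 907749 × (785 − 45) + 947251 × (785 − 61.405) = 671.73 + 685.43 = 1357.16 × 10⁶ N·mm.
M_n = 1357.16 kN·m.

M_n ≈ 1360 kN·m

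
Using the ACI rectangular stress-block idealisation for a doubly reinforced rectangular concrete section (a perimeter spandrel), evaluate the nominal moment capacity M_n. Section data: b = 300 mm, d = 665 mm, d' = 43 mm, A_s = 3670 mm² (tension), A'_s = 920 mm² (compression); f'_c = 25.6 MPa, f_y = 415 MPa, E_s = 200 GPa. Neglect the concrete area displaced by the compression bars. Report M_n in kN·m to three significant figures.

Assume both tension and compression steel yield.
Net tension couple steel: A_s − A'_s = 2750 mm².
a = (A_s − A'_s) f_y / (0.85 f'_c b) = 1141250/(0.85 × 25.6 × 300) = 174.82 mm.
c = a/β₁ = 174.82/0.85 = 205.67 mm; ε'_s = 0.003(c − d')/c = 0.0024 ≥ f_y/E_s = 0.0021, so compression steel does yield.
M_n = (A_s − A'_s) f_y (d − a/2) + A'_s f_y (d − d') = [1141250 × (665 − 87.41) + 381800 × (665 − 43)] × 10⁻⁶ = 659.17 + 237.48 = 896.65 kN·m.

M_n ≈ 897 kN·m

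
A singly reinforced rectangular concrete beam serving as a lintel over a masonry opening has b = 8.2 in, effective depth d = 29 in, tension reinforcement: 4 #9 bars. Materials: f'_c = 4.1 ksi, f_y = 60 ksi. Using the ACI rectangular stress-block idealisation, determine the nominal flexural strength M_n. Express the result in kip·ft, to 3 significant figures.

A_s = 4 × 1 = 4 in².
T = A_s f_y = 4 × 60 = 240 kips.
a = T/(0.85 f'_c b) = 240/(0.85 × 4.1 × 8.2) = 8.398 in.
M_n = T(d − a/2) = 240 × (29 − 4.199) = 5952.2 kip·in = 5952.2/12 = 496.02 kip·ft.

M_n ≈ 496 kip·ft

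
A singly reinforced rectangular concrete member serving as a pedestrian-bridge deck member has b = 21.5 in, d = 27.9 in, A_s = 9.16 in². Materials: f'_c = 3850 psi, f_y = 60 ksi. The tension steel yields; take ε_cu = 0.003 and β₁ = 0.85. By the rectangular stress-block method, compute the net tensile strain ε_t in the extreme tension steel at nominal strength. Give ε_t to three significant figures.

ε_t ≈ 0.00611

a = A_s f_y/(0.85 f'_c b) = 7.811 in.
β₁ = 0.85, so c = a/β₁ = 7.811/0.85 = 9.189 in.
From the linear strain diagram with ε_cu = 0.003: ε_t = 0.003 (d − c)/c = 0.003 × (27.9 − 9.189)/9.189 = 0.00611.
Since ε_t ≥ 0.005, the section is tension-controlled.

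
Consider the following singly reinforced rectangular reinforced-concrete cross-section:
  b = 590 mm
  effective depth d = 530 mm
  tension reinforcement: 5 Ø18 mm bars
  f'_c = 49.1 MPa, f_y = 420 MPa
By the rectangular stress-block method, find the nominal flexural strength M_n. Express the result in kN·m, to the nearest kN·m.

A_s = 5 × 254 = 1270 mm².
T = A_s f_y = 1270 × 420 = 533400 N = 533.4 kN.
From C = T: a = T/(0.85 f'_c b) = 533400/(0.85 × 49.1 × 590) = 21.66 mm.
M_n = T(d − a/2) = 533.4 kN × (530 − 10.83) mm = 276.93 kN·m.

M_n ≈ 277 kN·m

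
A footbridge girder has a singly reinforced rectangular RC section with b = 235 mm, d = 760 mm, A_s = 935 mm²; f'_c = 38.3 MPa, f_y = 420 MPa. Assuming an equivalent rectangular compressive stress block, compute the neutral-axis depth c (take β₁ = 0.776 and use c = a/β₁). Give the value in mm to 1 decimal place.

c ≈ 66.1 mm

T = A_s f_y = 935 × 420 = 392700 N = 392.7 kN.
Setting C = 0.85 f'_c a b equal to T: a = 392700/(0.85 × 38.3 × 235) = 51.330 mm.
With β₁ = 0.776, c = a/β₁ = 51.330/0.776 = 66.1 mm.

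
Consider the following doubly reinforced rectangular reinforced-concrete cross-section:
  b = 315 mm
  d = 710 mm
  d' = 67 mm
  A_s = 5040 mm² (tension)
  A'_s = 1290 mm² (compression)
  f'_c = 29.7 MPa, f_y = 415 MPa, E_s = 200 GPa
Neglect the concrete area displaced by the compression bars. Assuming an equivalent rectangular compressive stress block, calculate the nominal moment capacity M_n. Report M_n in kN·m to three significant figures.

Assume both tension and compression steel yield.
Net tension couple steel: A_s − A'_s = 3750 mm².
a = (A_s − A'_s) f_y / (0.85 f'_c b) = 1556250/(0.85 × 29.7 × 315) = 195.70 mm.
c = a/β₁ = 195.70/0.838 = 233.53 mm; ε'_s = 0.003(c − d')/c = 0.0021 ≥ f_y/E_s = 0.0021, so compression steel does yield.
M_n = (A_s − A'_s) f_y (d − a/2) + A'_s f_y (d − d') = [1556250 × (710 − 97.85) + 535350 × (710 − 67)] × 10⁻⁶ = 952.66 + 344.23 = 1296.89 kN·m.

M_n ≈ 1300 kN·m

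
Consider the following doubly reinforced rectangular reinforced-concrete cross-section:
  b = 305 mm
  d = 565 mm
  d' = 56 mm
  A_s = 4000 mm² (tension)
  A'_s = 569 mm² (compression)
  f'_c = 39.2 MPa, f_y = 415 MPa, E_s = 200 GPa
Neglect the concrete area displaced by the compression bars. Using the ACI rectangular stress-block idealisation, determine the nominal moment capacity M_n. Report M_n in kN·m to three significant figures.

M_n ≈ 825 kN·m

Assume both tension and compression steel yield.
Net tension couple steel: A_s − A'_s = 3431 mm².
a = (A_s − A'_s) f_y / (0.85 f'_c b) = 1423865/(0.85 × 39.2 × 305) = 140.11 mm.
c = a/β₁ = 140.11/0.77 = 181.96 mm; ε'_s = 0.003(c − d')/c = 0.0021 ≥ f_y/E_s = 0.0021, so compression steel does yield.
M_n = (A_s − A'_s) f_y (d − a/2) + A'_s f_y (d − d') = [1423865 × (565 − 70.055) + 236135 × (565 − 56)] × 10⁻⁶ = 704.73 + 120.19 = 824.92 kN·m.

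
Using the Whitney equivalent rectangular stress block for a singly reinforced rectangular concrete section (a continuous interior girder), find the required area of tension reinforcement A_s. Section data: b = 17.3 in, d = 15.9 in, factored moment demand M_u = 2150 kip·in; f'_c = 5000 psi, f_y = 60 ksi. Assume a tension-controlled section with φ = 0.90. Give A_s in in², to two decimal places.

A_s ≈ 2.69 in²

M_n = M_u/φ = 2150/0.90 = 2388.89 kip·in.
From M_n = 0.85 f'_c a b (d − a/2):
a = d − √(d² − 2M_n/(0.85 f'_c b)) = 15.9 − √(15.9² − 2 × 2388.89/(0.85 × 5 × 17.3)) = 2.195 in.
A_s = 0.85 f'_c a b / f_y = 0.85 × 5 × 2.195 × 17.3 / 60 = 2.690 in².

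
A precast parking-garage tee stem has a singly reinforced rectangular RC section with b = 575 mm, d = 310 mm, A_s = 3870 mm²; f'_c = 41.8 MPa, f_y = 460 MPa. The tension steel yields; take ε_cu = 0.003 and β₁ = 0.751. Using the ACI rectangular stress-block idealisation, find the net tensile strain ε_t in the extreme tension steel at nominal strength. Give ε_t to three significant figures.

a = A_s f_y/(0.85 f'_c b) = 87.14 mm.
β₁ = 0.751, so c = a/β₁ = 87.14/0.751 = 116.03 mm.
From the linear strain diagram with ε_cu = 0.003: ε_t = 0.003 (d − c)/c = 0.003 × (310 − 116.03)/116.03 = 0.00502.
Since ε_t ≥ 0.005, the section is tension-controlled.

ε_t ≈ 0.00502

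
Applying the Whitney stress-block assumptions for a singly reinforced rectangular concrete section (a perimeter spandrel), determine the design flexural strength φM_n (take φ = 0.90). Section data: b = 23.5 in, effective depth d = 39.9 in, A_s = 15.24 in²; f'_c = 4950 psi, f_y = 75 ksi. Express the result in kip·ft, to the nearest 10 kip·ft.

φM_n ≈ 2920 kip·ft

T = A_s f_y = 15.24 × 75 = 1143 kips.
a = T/(0.85 f'_c b) = 1143/(0.85 × 4.95 × 23.5) = 11.560 in.
M_n = T(d − a/2) = 1143 × (39.9 − 5.78) = 38999.2 kip·in = 38999.2/12 = 3249.93 kip·ft.
φM_n = 0.90 × 3249.93 = 2924.94 kip·ft.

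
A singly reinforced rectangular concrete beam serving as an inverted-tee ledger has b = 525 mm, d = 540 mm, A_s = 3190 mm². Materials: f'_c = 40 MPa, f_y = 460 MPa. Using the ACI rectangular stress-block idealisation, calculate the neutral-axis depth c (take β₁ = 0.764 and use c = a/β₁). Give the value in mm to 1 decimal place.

T = A_s f_y = 3190 × 460 = 1467400 N = 1467.4 kN.
Setting C = 0.85 f'_c a b equal to T: a = 1467400/(0.85 × 40 × 525) = 82.207 mm.
With β₁ = 0.764, c = a/β₁ = 82.207/0.764 = 107.6 mm.

c ≈ 107.6 mm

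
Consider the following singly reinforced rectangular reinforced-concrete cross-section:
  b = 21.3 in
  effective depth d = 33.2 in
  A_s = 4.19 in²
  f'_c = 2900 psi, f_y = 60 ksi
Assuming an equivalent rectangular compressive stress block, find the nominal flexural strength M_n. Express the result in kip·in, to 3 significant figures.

T = A_s f_y = 4.19 × 60 = 251.4 kips.
a = T/(0.85 f'_c b) = 251.4/(0.85 × 2.9 × 21.3) = 4.788 in.
M_n = T(d − a/2) = 251.4 × (33.2 − 2.394) = 7744.6 kip·in.

M_n ≈ 7740 kip·in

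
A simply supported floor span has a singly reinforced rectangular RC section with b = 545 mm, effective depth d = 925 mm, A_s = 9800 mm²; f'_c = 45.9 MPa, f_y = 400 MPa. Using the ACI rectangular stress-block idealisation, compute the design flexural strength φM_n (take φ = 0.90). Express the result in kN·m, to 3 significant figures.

φM_n ≈ 2940 kN·m

T = A_s f_y = 9800 × 400 = 3920000 N = 3920 kN.
From C = T: a = T/(0.85 f'_c b) = 3920000/(0.85 × 45.9 × 545) = 184.36 mm.
M_n = T(d − a/2) = 3920 kN × (925 − 92.18) mm = 3264.65 kN·m.
φM_n = 0.90 × 3264.65 = 2938.19 kN·m.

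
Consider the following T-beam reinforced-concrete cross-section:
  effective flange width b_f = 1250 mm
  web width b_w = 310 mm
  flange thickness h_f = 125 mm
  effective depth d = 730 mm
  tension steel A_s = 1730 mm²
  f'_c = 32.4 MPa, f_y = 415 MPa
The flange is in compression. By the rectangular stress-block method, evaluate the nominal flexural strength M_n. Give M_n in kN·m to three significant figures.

M_n ≈ 517 kN·m

Tension: T = A_s f_y = 1730 × 415 = 717950 N.
Try a within the flange: a = T/(0.85 f'_c b_f) = 717950/(0.85 × 32.4 × 1250) = 20.86 mm.
Since a = 20.86 ≤ h_f = 125 mm, the stress block lies entirely in the flange; analyse as a rectangular beam of width b_f.
M_n = T(d − a/2) = 717950 × (730 − 10.43) = 516.62 × 10⁶ N·mm.
M_n = 516.62 kN·m.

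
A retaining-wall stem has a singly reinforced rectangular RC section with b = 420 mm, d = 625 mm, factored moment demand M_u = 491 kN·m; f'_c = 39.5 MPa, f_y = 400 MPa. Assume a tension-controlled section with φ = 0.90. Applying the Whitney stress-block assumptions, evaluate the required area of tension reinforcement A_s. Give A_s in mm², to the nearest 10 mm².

M_n = M_u/φ = 491/0.90 = 545.556 kN·m.
With M_n = 0.85 f'_c a b (d − a/2), solve the quadratic for a:
a = d − √(d² − 2M_n/(0.85 f'_c b)) = 625 − √(625² − 2 × 545.556×10⁶/(0.85 × 39.5 × 420)) = 65.31 mm.
A_s = 0.85 f'_c a b / f_y = 0.85 × 39.5 × 65.31 × 420 / 400 = 2302.4 mm².

A_s ≈ 2300 mm²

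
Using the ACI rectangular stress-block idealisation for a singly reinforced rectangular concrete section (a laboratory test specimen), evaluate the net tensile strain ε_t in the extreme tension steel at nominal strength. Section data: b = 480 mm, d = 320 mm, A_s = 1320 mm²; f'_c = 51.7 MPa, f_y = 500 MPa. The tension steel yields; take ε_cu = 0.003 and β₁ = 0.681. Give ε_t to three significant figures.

ε_t ≈ 0.0179

a = A_s f_y/(0.85 f'_c b) = 31.29 mm.
β₁ = 0.681, so c = a/β₁ = 31.29/0.681 = 45.95 mm.
From the linear strain diagram with ε_cu = 0.003: ε_t = 0.003 (d − c)/c = 0.003 × (320 − 45.95)/45.95 = 0.0179.
Since ε_t ≥ 0.005, the section is tension-controlled.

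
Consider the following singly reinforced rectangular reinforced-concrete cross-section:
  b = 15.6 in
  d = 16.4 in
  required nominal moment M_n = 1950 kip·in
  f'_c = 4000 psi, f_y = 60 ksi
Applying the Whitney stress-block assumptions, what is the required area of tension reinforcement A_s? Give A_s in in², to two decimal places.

A_s ≈ 2.14 in²

From M_n = 0.85 f'_c a b (d − a/2):
a = d − √(d² − 2M_n/(0.85 f'_c b)) = 16.4 − √(16.4² − 2 × 1950/(0.85 × 4 × 15.6)) = 2.420 in.
A_s = 0.85 f'_c a b / f_y = 0.85 × 4 × 2.420 × 15.6 / 60 = 2.139 in².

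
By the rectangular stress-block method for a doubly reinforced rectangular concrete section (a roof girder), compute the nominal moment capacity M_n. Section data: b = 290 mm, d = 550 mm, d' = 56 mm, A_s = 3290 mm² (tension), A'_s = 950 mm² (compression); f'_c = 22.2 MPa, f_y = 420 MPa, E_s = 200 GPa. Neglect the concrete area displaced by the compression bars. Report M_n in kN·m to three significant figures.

M_n ≈ 649 kN·m

Assume both tension and compression steel yield.
Net tension couple steel: A_s − A'_s = 2340 mm².
a = (A_s − A'_s) f_y / (0.85 f'_c b) = 982800/(0.85 × 22.2 × 290) = 179.60 mm.
c = a/β₁ = 179.60/0.85 = 211.29 mm; ε'_s = 0.003(c − d')/c = 0.0022 ≥ f_y/E_s = 0.0021, so compression steel does yield.
M_n = (A_s − A'_s) f_y (d − a/2) + A'_s f_y (d − d') = [982800 × (550 − 89.8) + 399000 × (550 − 56)] × 10⁻⁶ = 452.28 + 197.11 = 649.39 kN·m.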